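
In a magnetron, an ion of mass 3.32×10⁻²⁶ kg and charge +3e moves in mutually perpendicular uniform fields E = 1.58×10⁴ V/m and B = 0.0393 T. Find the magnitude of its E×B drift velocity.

v_d ≈ 4.02×10⁵ m/s

The E×B drift speed is v_d = E/B.
v_d = 1.58×10⁴/0.0393 = 4.02×10⁵ m/s.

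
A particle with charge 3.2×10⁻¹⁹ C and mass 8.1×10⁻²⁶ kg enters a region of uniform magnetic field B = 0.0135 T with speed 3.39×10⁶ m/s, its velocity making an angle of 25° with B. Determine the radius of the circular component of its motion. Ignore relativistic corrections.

v⊥ = v sinθ = 3.39×10⁶·sin25° ≈ 1.433×10⁶ m/s.
r = m v⊥/(|q|B) = (8.1×10⁻²⁶)(1.433×10⁶)/((3.2×10⁻¹⁹)(0.0135)) ≈ 26.9 m.

r ≈ 26.9 m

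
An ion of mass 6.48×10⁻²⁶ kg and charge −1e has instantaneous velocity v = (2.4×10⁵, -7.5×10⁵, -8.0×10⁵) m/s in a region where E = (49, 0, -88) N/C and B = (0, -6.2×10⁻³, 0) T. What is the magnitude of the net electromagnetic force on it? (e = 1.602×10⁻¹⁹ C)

|F| ≈ 8.26×10⁻¹⁶ N

v×B = (-4960, 0, -1490) N/C.
E + v×B = (-4910, 0, -1580) N/C.
F = q(E + v×B) = (−1.602×10⁻¹⁹ C)·(-4910, 0, -1580) = (7.87×10⁻¹⁶, 0, 2.52×10⁻¹⁶) N.
|F| = 8.26×10⁻¹⁶ N.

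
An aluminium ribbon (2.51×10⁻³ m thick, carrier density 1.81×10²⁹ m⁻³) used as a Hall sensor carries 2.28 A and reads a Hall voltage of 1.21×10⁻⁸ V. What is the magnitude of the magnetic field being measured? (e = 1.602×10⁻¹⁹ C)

B ≈ 0.386 T

From V_H = IB/(n e t), B = V_H n e t / I.
B = (1.21×10⁻⁸)(1.81×10²⁹)(1.602×10⁻¹⁹)(2.51×10⁻³)/2.28 ≈ 0.386 T.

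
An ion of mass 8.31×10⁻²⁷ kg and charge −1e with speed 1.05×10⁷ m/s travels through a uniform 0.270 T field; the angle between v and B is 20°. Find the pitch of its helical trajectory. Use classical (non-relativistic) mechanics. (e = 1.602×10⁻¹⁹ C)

v∥ = v cosθ = 1.05×10⁷·cos20° ≈ 9.867×10⁶ m/s.
T = 2πm/(|q|B) = 2π(8.31×10⁻²⁷)/((1.602×10⁻¹⁹)(0.270)) ≈ 1.207×10⁻⁶ s.
pitch = v∥ T = (9.867×10⁶)(1.207×10⁻⁶) ≈ 11.9 m.

p ≈ 11.9 m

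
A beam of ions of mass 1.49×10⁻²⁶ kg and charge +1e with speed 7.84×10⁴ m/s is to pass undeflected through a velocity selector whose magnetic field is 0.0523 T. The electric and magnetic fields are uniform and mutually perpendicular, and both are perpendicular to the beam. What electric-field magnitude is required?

E = 4100 V/m

For straight-line motion qE = qvB, so E = vB.
E = 7.84×10⁴ × 0.0523 = 4100 V/m.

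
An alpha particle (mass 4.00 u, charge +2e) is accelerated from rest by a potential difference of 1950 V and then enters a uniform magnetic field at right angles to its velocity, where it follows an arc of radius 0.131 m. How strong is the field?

B ≈ 0.0686 T

v = √(2|q|V/m) = √(2·3.204×10⁻¹⁹·1950/6.644×10⁻²⁷) ≈ 4.337×10⁵ m/s.
B = mv/(|q|r) = (6.644×10⁻²⁷)(4.337×10⁵)/((3.204×10⁻¹⁹)(0.131)) ≈ 0.0686 T.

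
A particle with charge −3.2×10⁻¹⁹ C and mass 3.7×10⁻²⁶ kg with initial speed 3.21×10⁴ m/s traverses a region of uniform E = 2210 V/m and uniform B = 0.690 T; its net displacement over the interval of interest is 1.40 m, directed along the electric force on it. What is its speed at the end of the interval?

B does no work; ΔKE = |q|E d.
½mv_f² = ½mv₀² + |q|Ed = ½(3.7×10⁻²⁶)(3.21×10⁴)² + (3.2×10⁻¹⁹)(2210)(1.40) ≈ 1.906×10⁻¹⁷ J + 9.901×10⁻¹⁶ J ≈ 1.009×10⁻¹⁵ J.
v_f = √(2·1.009×10⁻¹⁵/3.7×10⁻²⁶) ≈ 2.34×10⁵ m/s.

v_f ≈ 2.34×10⁵ m/s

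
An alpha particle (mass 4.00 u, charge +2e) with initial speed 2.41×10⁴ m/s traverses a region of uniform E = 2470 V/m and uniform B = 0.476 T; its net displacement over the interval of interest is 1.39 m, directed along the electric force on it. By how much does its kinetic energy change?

The magnetic force is always ⟂ v and does no work; only the electric force changes KE.
ΔKE = F_E · d = |q|E d = (3.204×10⁻¹⁹)(2470)(1.39) ≈ 1.10×10⁻¹⁵ J.

ΔKE ≈ 1.10×10⁻¹⁵ J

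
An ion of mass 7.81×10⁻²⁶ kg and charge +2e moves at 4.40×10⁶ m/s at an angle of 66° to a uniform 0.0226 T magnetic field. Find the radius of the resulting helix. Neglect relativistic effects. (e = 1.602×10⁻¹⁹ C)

v⊥ = v sinθ = 4.40×10⁶·sin66° ≈ 4.020×10⁶ m/s.
r = m v⊥/(|q|B) = (7.81×10⁻²⁶)(4.020×10⁶)/((3.204×10⁻¹⁹)(0.0226)) ≈ 43.4 m.

r ≈ 43.4 m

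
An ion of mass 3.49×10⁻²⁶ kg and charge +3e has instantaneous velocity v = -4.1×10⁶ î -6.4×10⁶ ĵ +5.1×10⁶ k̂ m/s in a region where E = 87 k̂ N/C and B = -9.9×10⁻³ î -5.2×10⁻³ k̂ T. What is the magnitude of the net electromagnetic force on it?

|F| ≈ 4.87×10⁻¹⁴ N

v×B = (3.33×10⁴, -7.18×10⁴, -6.34×10⁴) N/C.
E + v×B = (3.33×10⁴, -7.18×10⁴, -6.33×10⁴) N/C.
F = q(E + v×B) = (4.806×10⁻¹⁹ C)·(3.33×10⁴, -7.18×10⁴, -6.33×10⁴) = (1.60×10⁻¹⁴, -3.45×10⁻¹⁴, -3.04×10⁻¹⁴) N.
|F| = 4.87×10⁻¹⁴ N.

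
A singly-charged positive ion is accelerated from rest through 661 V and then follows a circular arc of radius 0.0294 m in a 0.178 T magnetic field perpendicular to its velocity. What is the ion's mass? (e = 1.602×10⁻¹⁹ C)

Combine |q|V = ½mv² and r = mv/(|q|B): eliminate v to get m = qB²r²/(2V).
m = (1.602×10⁻¹⁹)(0.178)²(0.0294)²/(2·661) ≈ 3.32×10⁻²⁷ kg.

m ≈ 3.32×10⁻²⁷ kg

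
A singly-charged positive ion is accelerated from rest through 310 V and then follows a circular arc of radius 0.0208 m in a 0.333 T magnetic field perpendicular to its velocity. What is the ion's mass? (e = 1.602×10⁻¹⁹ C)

Combine |q|V = ½mv² and r = mv/(|q|B): eliminate v to get m = qB²r²/(2V).
m = (1.602×10⁻¹⁹)(0.333)²(0.0208)²/(2·310) ≈ 1.24×10⁻²⁶ kg.

m ≈ 1.24×10⁻²⁶ kg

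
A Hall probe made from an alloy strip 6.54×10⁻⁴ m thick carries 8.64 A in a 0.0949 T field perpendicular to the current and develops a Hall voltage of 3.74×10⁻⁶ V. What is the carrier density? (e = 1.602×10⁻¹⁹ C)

From V_H = IB/(n e t), n = IB/(V_H e t).
n = (8.64)(0.0949)/((3.74×10⁻⁶)(1.602×10⁻¹⁹)(6.54×10⁻⁴)) ≈ 2.09×10²⁷ m⁻³.

n ≈ 2.09×10²⁷ m⁻³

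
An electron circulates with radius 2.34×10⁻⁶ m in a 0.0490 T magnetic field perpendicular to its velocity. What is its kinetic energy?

v = |q|Br/m, then KE = ½mv² = (qBr)²/(2m).
v = (1.602×10⁻¹⁹)(0.0490)(2.34×10⁻⁶)/9.109×10⁻³¹ ≈ 2.017×10⁴ m/s.
KE = ½(9.109×10⁻³¹)(2.017×10⁴)² ≈ 1.85×10⁻²² J = 1.16×10⁻³ eV.

KE ≈ 1.16×10⁻³ eV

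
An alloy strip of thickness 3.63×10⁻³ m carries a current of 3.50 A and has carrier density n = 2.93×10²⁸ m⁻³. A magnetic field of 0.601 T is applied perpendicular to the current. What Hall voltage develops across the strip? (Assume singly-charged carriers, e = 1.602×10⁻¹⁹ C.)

V_H = IB/(n e t).
V_H = (3.50)(0.601)/((2.93×10²⁸)(1.602×10⁻¹⁹)(3.63×10⁻³)) ≈ 1.23×10⁻⁷ V.

V_H ≈ 1.23×10⁻⁷ V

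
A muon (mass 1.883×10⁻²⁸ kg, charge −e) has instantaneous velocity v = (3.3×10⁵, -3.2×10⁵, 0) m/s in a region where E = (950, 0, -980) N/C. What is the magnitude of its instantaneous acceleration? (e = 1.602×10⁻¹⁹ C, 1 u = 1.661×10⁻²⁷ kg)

|a| ≈ 1.16×10¹² m/s²

Only an electric field acts, so F = qE = (−1.602×10⁻¹⁹ C)·(950, 0, -980) = (-1.52×10⁻¹⁶, 0, 1.57×10⁻¹⁶) N.
|a| = |F|/m = 2.187×10⁻¹⁶/1.883×10⁻²⁸ ≈ 1.16×10¹² m/s².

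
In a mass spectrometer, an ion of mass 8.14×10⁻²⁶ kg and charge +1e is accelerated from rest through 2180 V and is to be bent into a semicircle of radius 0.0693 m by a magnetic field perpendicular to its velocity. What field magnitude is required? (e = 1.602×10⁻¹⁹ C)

v = √(2|q|V/m) = √(2·1.602×10⁻¹⁹·2180/8.14×10⁻²⁶) ≈ 9.263×10⁴ m/s.
B = mv/(|q|r) = (8.14×10⁻²⁶)(9.263×10⁴)/((1.602×10⁻¹⁹)(0.0693)) ≈ 0.679 T.

B ≈ 0.679 T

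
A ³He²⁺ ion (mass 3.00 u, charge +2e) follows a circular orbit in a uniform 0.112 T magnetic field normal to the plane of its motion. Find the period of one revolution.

T ≈ 8.72×10⁻⁷ s

The cyclotron period depends only on m, q, B: T = 2πm/(|q|B).
T = 2π(4.983×10⁻²⁷)/((3.204×10⁻¹⁹)(0.112)) ≈ 8.72×10⁻⁷ s.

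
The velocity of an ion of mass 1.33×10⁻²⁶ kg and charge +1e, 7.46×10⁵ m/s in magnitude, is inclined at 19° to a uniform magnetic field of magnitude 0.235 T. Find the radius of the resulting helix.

v⊥ = v sinθ = 7.46×10⁵·sin19° ≈ 2.429×10⁵ m/s.
r = m v⊥/(|q|B) = (1.33×10⁻²⁶)(2.429×10⁵)/((1.602×10⁻¹⁹)(0.235)) ≈ 0.0858 m.

r ≈ 0.0858 m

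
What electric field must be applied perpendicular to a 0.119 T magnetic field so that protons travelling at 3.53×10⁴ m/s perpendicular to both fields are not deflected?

E = 4200 V/m

For straight-line motion qE = qvB, so E = vB.
E = 3.53×10⁴ × 0.119 = 4200 V/m.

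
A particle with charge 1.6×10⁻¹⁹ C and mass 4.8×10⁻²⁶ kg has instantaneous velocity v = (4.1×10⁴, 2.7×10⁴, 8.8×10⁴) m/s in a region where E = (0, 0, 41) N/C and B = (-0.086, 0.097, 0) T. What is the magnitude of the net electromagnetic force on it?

v×B = (-8540, -7570, 6300) N/C.
E + v×B = (-8540, -7570, 6340) N/C.
F = q(E + v×B) = (1.6×10⁻¹⁹ C)·(-8540, -7570, 6340) = (-1.37×10⁻¹⁵, -1.21×10⁻¹⁵, 1.01×10⁻¹⁵) N.
|F| = 2.09×10⁻¹⁵ N.

|F| ≈ 2.09×10⁻¹⁵ N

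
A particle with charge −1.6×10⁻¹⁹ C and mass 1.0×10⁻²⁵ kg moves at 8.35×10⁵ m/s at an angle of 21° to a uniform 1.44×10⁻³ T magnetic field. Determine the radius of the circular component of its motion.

v⊥ = v sinθ = 8.35×10⁵·sin21° ≈ 2.992×10⁵ m/s.
r = m v⊥/(|q|B) = (1.0×10⁻²⁵)(2.992×10⁵)/((1.6×10⁻¹⁹)(1.44×10⁻³)) ≈ 130 m.

r ≈ 130 m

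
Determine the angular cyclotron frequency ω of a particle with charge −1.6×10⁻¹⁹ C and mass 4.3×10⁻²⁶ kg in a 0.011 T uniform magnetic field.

ω ≈ 4.1×10⁴ rad/s

ω = |q|B/m.
ω = (1.6×10⁻¹⁹)(0.011)/4.3×10⁻²⁶ ≈ 4.1×10⁴ rad/s.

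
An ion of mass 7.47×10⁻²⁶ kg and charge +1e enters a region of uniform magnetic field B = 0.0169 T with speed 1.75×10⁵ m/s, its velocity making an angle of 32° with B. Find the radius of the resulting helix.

v⊥ = v sinθ = 1.75×10⁵·sin32° ≈ 9.274×10⁴ m/s.
r = m v⊥/(|q|B) = (7.47×10⁻²⁶)(9.274×10⁴)/((1.602×10⁻¹⁹)(0.0169)) ≈ 2.56 m.

r ≈ 2.56 m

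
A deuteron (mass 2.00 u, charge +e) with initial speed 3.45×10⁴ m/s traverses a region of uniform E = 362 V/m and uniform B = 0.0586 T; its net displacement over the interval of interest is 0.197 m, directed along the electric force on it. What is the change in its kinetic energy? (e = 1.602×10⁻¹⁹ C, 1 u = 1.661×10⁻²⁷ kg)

ΔKE ≈ 1.14×10⁻¹⁷ J

The magnetic force is always ⟂ v and does no work; only the electric force changes KE.
ΔKE = F_E · d = |q|E d = (1.602×10⁻¹⁹)(362)(0.197) ≈ 1.14×10⁻¹⁷ J.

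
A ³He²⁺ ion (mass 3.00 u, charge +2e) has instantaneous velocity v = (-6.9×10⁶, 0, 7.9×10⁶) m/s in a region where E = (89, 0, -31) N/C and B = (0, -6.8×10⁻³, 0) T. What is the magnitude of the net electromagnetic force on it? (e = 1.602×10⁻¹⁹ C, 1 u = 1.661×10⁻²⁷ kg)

|F| ≈ 2.29×10⁻¹⁴ N

v×B = (5.37×10⁴, 0, 4.69×10⁴) N/C.
E + v×B = (5.38×10⁴, 0, 4.69×10⁴) N/C.
F = q(E + v×B) = (3.204×10⁻¹⁹ C)·(5.38×10⁴, 0, 4.69×10⁴) = (1.72×10⁻¹⁴, 0, 1.50×10⁻¹⁴) N.
|F| = 2.29×10⁻¹⁴ N.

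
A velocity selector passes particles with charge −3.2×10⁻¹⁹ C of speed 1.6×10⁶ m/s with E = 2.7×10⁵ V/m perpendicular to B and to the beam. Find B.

B = 0.17 T

Balance of forces in the selector: qE = qvB ⇒ B = E/v.
B = 2.7×10⁵/1.6×10⁶ = 0.17 T.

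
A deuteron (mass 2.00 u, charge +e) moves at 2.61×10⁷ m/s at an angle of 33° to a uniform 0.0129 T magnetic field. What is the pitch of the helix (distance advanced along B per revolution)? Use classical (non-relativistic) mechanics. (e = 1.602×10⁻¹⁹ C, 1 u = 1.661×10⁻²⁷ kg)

p ≈ 221 m

v∥ = v cosθ = 2.61×10⁷·cos33° ≈ 2.189×10⁷ m/s.
T = 2πm/(|q|B) = 2π(3.322×10⁻²⁷)/((1.602×10⁻¹⁹)(0.0129)) ≈ 1.010×10⁻⁵ s.
pitch = v∥ T = (2.189×10⁷)(1.010×10⁻⁵) ≈ 221 m.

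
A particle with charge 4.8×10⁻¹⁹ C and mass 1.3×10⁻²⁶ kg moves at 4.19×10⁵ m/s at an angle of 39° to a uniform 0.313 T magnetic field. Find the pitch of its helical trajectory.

v∥ = v cosθ = 4.19×10⁵·cos39° ≈ 3.256×10⁵ m/s.
T = 2πm/(|q|B) = 2π(1.3×10⁻²⁶)/((4.8×10⁻¹⁹)(0.313)) ≈ 5.437×10⁻⁷ s.
pitch = v∥ T = (3.256×10⁵)(5.437×10⁻⁷) ≈ 0.177 m.

p ≈ 0.177 m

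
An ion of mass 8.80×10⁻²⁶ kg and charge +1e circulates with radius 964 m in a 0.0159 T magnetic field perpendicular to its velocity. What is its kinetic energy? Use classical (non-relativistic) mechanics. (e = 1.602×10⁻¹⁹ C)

KE ≈ 3.43×10⁻¹¹ J

v = |q|Br/m, then KE = ½mv² = (qBr)²/(2m).
v = (1.602×10⁻¹⁹)(0.0159)(964)/8.80×10⁻²⁶ ≈ 2.790×10⁷ m/s.
KE = ½(8.80×10⁻²⁶)(2.790×10⁷)² ≈ 3.43×10⁻¹¹ J.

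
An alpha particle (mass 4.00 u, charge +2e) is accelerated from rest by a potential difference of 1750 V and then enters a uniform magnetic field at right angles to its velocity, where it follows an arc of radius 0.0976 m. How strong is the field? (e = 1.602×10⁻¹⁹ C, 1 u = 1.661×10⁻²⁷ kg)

B ≈ 0.0873 T

v = √(2|q|V/m) = √(2·3.204×10⁻¹⁹·1750/6.644×10⁻²⁷) ≈ 4.108×10⁵ m/s.
B = mv/(|q|r) = (6.644×10⁻²⁷)(4.108×10⁵)/((3.204×10⁻¹⁹)(0.0976)) ≈ 0.0873 T.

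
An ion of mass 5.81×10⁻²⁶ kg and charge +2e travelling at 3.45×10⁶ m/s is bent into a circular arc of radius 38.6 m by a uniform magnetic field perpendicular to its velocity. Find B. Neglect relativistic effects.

B ≈ 0.0162 T

From |q|vB = mv²/r, B = mv/(|q|r).
B = (5.81×10⁻²⁶)(3.45×10⁶)/((3.204×10⁻¹⁹)(38.6)) ≈ 0.0162 T.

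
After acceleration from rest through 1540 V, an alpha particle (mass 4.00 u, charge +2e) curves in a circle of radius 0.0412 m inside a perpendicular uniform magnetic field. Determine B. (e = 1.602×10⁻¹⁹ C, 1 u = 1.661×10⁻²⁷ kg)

v = √(2|q|V/m) = √(2·3.204×10⁻¹⁹·1540/6.644×10⁻²⁷) ≈ 3.854×10⁵ m/s.
B = mv/(|q|r) = (6.644×10⁻²⁷)(3.854×10⁵)/((3.204×10⁻¹⁹)(0.0412)) ≈ 0.194 T.

B ≈ 0.194 T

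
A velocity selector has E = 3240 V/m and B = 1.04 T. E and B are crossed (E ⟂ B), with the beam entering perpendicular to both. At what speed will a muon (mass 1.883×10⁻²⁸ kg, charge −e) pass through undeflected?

Zero net Lorentz force requires |qE| = |q v×B|, i.e. E = vB.
v = E/B = 3240/1.04 = 3120 m/s.
The result is independent of the particle's charge and mass.

v = 3120 m/s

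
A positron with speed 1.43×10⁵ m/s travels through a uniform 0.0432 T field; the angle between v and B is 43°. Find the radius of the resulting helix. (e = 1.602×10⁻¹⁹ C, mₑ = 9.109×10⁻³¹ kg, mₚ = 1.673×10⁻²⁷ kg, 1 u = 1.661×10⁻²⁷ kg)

v⊥ = v sinθ = 1.43×10⁵·sin43° ≈ 9.753×10⁴ m/s.
r = m v⊥/(|q|B) = (9.109×10⁻³¹)(9.753×10⁴)/((1.602×10⁻¹⁹)(0.0432)) ≈ 1.28×10⁻⁵ m.

r ≈ 1.28×10⁻⁵ m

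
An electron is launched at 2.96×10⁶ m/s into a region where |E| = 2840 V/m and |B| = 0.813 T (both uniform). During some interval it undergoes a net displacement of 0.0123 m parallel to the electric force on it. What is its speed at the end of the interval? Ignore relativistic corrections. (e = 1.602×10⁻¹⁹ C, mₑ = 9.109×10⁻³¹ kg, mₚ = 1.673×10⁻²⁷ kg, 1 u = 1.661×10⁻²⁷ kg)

v_f ≈ 4.59×10⁶ m/s

B does no work; ΔKE = |q|E d.
½mv_f² = ½mv₀² + |q|Ed = ½(9.109×10⁻³¹)(2.96×10⁶)² + (1.602×10⁻¹⁹)(2840)(0.0123) ≈ 3.990×10⁻¹⁸ J + 5.596×10⁻¹⁸ J ≈ 9.587×10⁻¹⁸ J.
v_f = √(2·9.587×10⁻¹⁸/9.109×10⁻³¹) ≈ 4.59×10⁶ m/s.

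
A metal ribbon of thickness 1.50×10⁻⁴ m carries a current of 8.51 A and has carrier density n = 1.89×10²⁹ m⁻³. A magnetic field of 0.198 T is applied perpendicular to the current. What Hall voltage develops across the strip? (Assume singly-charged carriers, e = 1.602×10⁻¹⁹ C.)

V_H = IB/(n e t).
V_H = (8.51)(0.198)/((1.89×10²⁹)(1.602×10⁻¹⁹)(1.50×10⁻⁴)) ≈ 3.71×10⁻⁷ V.

V_H ≈ 3.71×10⁻⁷ V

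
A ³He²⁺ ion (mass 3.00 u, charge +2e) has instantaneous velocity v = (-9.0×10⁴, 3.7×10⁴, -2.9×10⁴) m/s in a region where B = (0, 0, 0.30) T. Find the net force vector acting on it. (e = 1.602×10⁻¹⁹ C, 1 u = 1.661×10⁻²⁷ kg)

F ≈ (3.56×10⁻¹⁵, 8.65×10⁻¹⁵, 0) N

v×B = (1.11×10⁴, 2.70×10⁴, 0) N/C.
F = q v×B = (3.204×10⁻¹⁹ C)·(1.11×10⁴, 2.70×10⁴, 0) = (3.56×10⁻¹⁵, 8.65×10⁻¹⁵, 0) N.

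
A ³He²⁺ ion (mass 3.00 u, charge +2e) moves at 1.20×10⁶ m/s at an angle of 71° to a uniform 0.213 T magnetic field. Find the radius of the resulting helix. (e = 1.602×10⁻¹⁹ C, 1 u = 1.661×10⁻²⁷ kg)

v⊥ = v sinθ = 1.20×10⁶·sin71° ≈ 1.135×10⁶ m/s.
r = m v⊥/(|q|B) = (4.983×10⁻²⁷)(1.135×10⁶)/((3.204×10⁻¹⁹)(0.213)) ≈ 0.0828 m.

r ≈ 0.0828 m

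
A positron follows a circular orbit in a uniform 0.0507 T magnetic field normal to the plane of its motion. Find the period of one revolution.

The cyclotron period depends only on m, q, B: T = 2πm/(|q|B).
T = 2π(9.109×10⁻³¹)/((1.602×10⁻¹⁹)(0.0507)) ≈ 7.05×10⁻¹⁰ s.

T ≈ 7.05×10⁻¹⁰ s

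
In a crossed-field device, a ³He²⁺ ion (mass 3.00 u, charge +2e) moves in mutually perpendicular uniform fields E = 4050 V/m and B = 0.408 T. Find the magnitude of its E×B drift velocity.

v_d ≈ 9930 m/s

The steady drift has the magnetic force balancing the electric force, so v_d = E/B.
v_d = 4050/0.408 = 9930 m/s.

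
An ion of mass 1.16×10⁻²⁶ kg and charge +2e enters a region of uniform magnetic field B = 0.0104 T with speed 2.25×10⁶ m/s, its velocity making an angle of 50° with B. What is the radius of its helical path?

r ≈ 6.00 m

v⊥ = v sinθ = 2.25×10⁶·sin50° ≈ 1.724×10⁶ m/s.
r = m v⊥/(|q|B) = (1.16×10⁻²⁶)(1.724×10⁶)/((3.204×10⁻¹⁹)(0.0104)) ≈ 6.00 m.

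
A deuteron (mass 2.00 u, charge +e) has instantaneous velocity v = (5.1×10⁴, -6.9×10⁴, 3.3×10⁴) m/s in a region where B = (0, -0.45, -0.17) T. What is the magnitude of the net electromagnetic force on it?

v×B = (2.66×10⁴, 8670, -2.30×10⁴) N/C.
F = q v×B = (1.602×10⁻¹⁹ C)·(2.66×10⁴, 8670, -2.30×10⁴) = (4.26×10⁻¹⁵, 1.39×10⁻¹⁵, -3.68×10⁻¹⁵) N.
|F| = 5.79×10⁻¹⁵ N.

|F| ≈ 5.79×10⁻¹⁵ N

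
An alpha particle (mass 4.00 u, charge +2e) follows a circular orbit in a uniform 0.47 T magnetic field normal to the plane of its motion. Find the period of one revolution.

The cyclotron period depends only on m, q, B: T = 2πm/(|q|B).
T = 2π(6.644×10⁻²⁷)/((3.204×10⁻¹⁹)(0.47)) ≈ 2.8×10⁻⁷ s.

T ≈ 2.8×10⁻⁷ s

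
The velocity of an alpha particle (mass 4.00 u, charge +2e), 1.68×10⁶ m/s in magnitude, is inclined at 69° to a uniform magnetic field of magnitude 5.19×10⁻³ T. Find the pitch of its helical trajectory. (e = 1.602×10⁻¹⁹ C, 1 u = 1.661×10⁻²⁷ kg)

v∥ = v cosθ = 1.68×10⁶·cos69° ≈ 6.021×10⁵ m/s.
T = 2πm/(|q|B) = 2π(6.644×10⁻²⁷)/((3.204×10⁻¹⁹)(5.19×10⁻³)) ≈ 2.510×10⁻⁵ s.
pitch = v∥ T = (6.021×10⁵)(2.510×10⁻⁵) ≈ 15.1 m.

p ≈ 15.1 m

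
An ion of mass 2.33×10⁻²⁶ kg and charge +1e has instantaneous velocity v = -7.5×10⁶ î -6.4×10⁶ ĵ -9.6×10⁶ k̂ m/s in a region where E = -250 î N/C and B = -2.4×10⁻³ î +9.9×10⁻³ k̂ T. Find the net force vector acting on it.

v×B = (-6.34×10⁴, 9.73×10⁴, -1.54×10⁴) N/C.
E + v×B = (-6.36×10⁴, 9.73×10⁴, -1.54×10⁴) N/C.
F = q(E + v×B) = (1.602×10⁻¹⁹ C)·(-6.36×10⁴, 9.73×10⁴, -1.54×10⁴) = (-1.02×10⁻¹⁴, 1.56×10⁻¹⁴, -2.46×10⁻¹⁵) N.

F ≈ (-1.02×10⁻¹⁴, 1.56×10⁻¹⁴, -2.46×10⁻¹⁵) N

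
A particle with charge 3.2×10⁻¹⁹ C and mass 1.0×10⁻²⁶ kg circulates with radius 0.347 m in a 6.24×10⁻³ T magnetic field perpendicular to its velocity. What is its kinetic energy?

KE ≈ 150 eV

v = |q|Br/m, then KE = ½mv² = (qBr)²/(2m).
v = (3.2×10⁻¹⁹)(6.24×10⁻³)(0.347)/1.0×10⁻²⁶ ≈ 6.929×10⁴ m/s.
KE = ½(1.0×10⁻²⁶)(6.929×10⁴)² ≈ 2.40×10⁻¹⁷ J = 150 eV.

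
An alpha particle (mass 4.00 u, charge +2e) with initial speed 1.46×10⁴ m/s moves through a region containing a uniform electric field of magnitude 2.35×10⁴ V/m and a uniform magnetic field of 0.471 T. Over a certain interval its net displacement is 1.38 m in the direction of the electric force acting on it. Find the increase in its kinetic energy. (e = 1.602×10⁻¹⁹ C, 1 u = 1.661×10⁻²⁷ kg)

ΔKE ≈ 1.04×10⁻¹⁴ J

The magnetic force is always ⟂ v and does no work; only the electric force changes KE.
ΔKE = F_E · d = |q|E d = (3.204×10⁻¹⁹)(2.35×10⁴)(1.38) ≈ 1.04×10⁻¹⁴ J.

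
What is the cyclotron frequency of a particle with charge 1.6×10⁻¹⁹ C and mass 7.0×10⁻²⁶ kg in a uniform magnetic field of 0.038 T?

f = |q|B/(2πm).
f = (1.6×10⁻¹⁹)(0.038)/(2π·7.0×10⁻²⁶) ≈ 1.4×10⁴ Hz.

f ≈ 1.4×10⁴ Hz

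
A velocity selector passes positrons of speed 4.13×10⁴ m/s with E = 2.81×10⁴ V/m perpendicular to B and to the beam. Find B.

B = 0.680 T

Balance of forces in the selector: qE = qvB ⇒ B = E/v.
B = 2.81×10⁴/4.13×10⁴ = 0.680 T.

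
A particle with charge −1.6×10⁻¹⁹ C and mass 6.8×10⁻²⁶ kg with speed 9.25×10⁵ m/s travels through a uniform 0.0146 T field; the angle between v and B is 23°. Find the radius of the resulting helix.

r ≈ 10.5 m

v⊥ = v sinθ = 9.25×10⁵·sin23° ≈ 3.614×10⁵ m/s.
r = m v⊥/(|q|B) = (6.8×10⁻²⁶)(3.614×10⁵)/((1.6×10⁻¹⁹)(0.0146)) ≈ 10.5 m.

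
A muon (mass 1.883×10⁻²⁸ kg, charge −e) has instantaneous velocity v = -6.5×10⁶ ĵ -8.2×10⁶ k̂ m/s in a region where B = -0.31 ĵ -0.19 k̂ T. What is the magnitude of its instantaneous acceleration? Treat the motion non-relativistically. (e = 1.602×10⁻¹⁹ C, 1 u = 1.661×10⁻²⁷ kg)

v×B = (-1.31×10⁶, 0, 0) N/C.
F = q v×B = (−1.602×10⁻¹⁹ C)·(-1.31×10⁶, 0, 0) = (2.09×10⁻¹³, 0, 0) N.
|a| = |F|/m = 2.094×10⁻¹³/1.883×10⁻²⁸ ≈ 1.11×10¹⁵ m/s².

|a| ≈ 1.11×10¹⁵ m/s²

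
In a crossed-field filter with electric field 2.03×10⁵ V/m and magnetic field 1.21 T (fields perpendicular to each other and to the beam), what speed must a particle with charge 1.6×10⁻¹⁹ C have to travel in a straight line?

v = 1.68×10⁵ m/s

For undeflected motion the electric and magnetic forces balance: qE = qvB.
v = E/B = 2.03×10⁵/1.21 = 1.68×10⁵ m/s.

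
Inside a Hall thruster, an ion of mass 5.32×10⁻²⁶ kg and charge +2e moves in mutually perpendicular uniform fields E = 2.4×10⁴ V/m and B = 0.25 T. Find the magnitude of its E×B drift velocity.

v_d ≈ 9.6×10⁴ m/s

The E×B drift speed is v_d = E/B.
v_d = 2.4×10⁴/0.25 = 9.6×10⁴ m/s.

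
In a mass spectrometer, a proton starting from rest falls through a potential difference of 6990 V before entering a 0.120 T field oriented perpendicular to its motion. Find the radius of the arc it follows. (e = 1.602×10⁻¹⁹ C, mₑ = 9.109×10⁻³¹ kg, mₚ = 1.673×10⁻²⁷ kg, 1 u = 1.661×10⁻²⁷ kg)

Acceleration: |q|V = ½mv² ⇒ v = √(2|q|V/m) = √(2·1.602×10⁻¹⁹·6990/1.673×10⁻²⁷) ≈ 1.157×10⁶ m/s.
In the field: r = mv/(|q|B) = (1.673×10⁻²⁷)(1.157×10⁶)/((1.602×10⁻¹⁹)(0.120)) ≈ 0.101 m.

r ≈ 0.101 m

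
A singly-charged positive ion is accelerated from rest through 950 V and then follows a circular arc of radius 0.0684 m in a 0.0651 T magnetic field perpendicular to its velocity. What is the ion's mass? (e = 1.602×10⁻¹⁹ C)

m ≈ 1.67×10⁻²⁷ kg

Combine |q|V = ½mv² and r = mv/(|q|B): eliminate v to get m = qB²r²/(2V).
m = (1.602×10⁻¹⁹)(0.0651)²(0.0684)²/(2·950) ≈ 1.67×10⁻²⁷ kg.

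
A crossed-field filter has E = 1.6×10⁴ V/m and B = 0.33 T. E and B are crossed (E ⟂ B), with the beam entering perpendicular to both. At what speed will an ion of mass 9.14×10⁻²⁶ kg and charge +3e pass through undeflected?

For undeflected motion the electric and magnetic forces balance: qE = qvB.
v = E/B = 1.6×10⁴/0.33 = 4.8×10⁴ m/s.

v = 4.8×10⁴ m/s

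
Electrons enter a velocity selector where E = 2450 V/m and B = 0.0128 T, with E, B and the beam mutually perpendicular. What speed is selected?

v = 1.91×10⁵ m/s

Straight-line motion ⇒ electric and magnetic forces cancel, so E = vB.
v = E/B = 2450/0.0128 = 1.91×10⁵ m/s.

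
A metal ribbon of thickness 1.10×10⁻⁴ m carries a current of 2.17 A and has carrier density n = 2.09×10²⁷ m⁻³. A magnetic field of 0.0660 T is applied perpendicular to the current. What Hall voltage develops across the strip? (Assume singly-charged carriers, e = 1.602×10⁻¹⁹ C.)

V_H = IB/(n e t).
V_H = (2.17)(0.0660)/((2.09×10²⁷)(1.602×10⁻¹⁹)(1.10×10⁻⁴)) ≈ 3.89×10⁻⁶ V.

V_H ≈ 3.89×10⁻⁶ V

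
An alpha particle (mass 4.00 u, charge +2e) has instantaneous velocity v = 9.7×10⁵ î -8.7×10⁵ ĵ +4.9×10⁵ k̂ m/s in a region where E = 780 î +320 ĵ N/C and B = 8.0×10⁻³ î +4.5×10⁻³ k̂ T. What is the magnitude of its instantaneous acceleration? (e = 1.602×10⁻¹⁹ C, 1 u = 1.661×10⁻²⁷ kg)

|a| ≈ 3.68×10¹¹ m/s²

v×B = (-3910, -445, 6960) N/C.
E + v×B = (-3130, -125, 6960) N/C.
F = q(E + v×B) = (3.204×10⁻¹⁹ C)·(-3130, -125, 6960) = (-1.00×10⁻¹⁵, -4.00×10⁻¹⁷, 2.23×10⁻¹⁵) N.
|a| = |F|/m = 2.446×10⁻¹⁵/6.644×10⁻²⁷ ≈ 3.68×10¹¹ m/s².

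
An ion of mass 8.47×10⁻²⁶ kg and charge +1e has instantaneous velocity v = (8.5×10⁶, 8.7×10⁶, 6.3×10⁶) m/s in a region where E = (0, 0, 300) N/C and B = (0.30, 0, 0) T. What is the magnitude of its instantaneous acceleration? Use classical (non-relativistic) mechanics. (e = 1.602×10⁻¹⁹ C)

v×B = (0, 1.89×10⁶, -2.61×10⁶) N/C.
E + v×B = (0, 1.89×10⁶, -2.61×10⁶) N/C.
F = q(E + v×B) = (1.602×10⁻¹⁹ C)·(0, 1.89×10⁶, -2.61×10⁶) = (0, 3.03×10⁻¹³, -4.18×10⁻¹³) N.
|a| = |F|/m = 5.162×10⁻¹³/8.47×10⁻²⁶ ≈ 6.09×10¹² m/s².

|a| ≈ 6.09×10¹² m/s²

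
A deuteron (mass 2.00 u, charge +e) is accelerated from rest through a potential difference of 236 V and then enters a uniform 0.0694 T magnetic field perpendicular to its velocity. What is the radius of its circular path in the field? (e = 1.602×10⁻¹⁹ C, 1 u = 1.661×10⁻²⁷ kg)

Acceleration: |q|V = ½mv² ⇒ v = √(2|q|V/m) = √(2·1.602×10⁻¹⁹·236/3.322×10⁻²⁷) ≈ 1.509×10⁵ m/s.
In the field: r = mv/(|q|B) = (3.322×10⁻²⁷)(1.509×10⁵)/((1.602×10⁻¹⁹)(0.0694)) ≈ 0.0451 m.

r ≈ 0.0451 m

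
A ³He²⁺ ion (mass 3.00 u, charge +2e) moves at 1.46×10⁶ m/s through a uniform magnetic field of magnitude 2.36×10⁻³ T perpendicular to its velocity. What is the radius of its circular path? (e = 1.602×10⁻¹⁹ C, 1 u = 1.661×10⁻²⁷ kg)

The magnetic force provides the centripetal force: |q|vB = mv²/r.
r = mv/(|q|B) = (4.983×10⁻²⁷)(1.46×10⁶)/((3.204×10⁻¹⁹)(2.36×10⁻³)) ≈ 9.62 m.

r ≈ 9.62 m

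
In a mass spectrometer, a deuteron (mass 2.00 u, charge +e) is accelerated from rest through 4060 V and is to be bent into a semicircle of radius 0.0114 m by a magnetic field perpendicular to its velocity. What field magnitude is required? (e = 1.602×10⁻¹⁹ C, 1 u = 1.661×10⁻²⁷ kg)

v = √(2|q|V/m) = √(2·1.602×10⁻¹⁹·4060/3.322×10⁻²⁷) ≈ 6.258×10⁵ m/s.
B = mv/(|q|r) = (3.322×10⁻²⁷)(6.258×10⁵)/((1.602×10⁻¹⁹)(0.0114)) ≈ 1.14 T.

B ≈ 1.14 T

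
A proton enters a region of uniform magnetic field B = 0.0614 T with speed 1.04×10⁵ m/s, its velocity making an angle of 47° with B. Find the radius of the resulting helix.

r ≈ 0.0129 m

v⊥ = v sinθ = 1.04×10⁵·sin47° ≈ 7.606×10⁴ m/s.
r = m v⊥/(|q|B) = (1.673×10⁻²⁷)(7.606×10⁴)/((1.602×10⁻¹⁹)(0.0614)) ≈ 0.0129 m.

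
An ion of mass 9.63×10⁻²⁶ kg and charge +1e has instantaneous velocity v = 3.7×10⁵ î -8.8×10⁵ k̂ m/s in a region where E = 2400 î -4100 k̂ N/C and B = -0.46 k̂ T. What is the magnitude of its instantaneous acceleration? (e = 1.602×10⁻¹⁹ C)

|a| ≈ 2.83×10¹¹ m/s²

v×B = (0, 1.70×10⁵, 0) N/C.
E + v×B = (2400, 1.70×10⁵, -4100) N/C.
F = q(E + v×B) = (1.602×10⁻¹⁹ C)·(2400, 1.70×10⁵, -4100) = (3.84×10⁻¹⁶, 2.73×10⁻¹⁴, -6.57×10⁻¹⁶) N.
|a| = |F|/m = 2.728×10⁻¹⁴/9.63×10⁻²⁶ ≈ 2.83×10¹¹ m/s².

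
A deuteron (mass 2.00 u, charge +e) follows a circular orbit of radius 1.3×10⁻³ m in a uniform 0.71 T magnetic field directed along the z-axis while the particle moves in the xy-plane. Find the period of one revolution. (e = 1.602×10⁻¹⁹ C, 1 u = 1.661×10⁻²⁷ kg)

The cyclotron period depends only on m, q, B: T = 2πm/(|q|B).
T = 2π(3.322×10⁻²⁷)/((1.602×10⁻¹⁹)(0.71)) ≈ 1.8×10⁻⁷ s.

T ≈ 1.8×10⁻⁷ s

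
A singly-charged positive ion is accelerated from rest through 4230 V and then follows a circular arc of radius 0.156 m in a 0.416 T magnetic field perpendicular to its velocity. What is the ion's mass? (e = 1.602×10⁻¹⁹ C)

m ≈ 7.97×10⁻²⁶ kg

Combine |q|V = ½mv² and r = mv/(|q|B): eliminate v to get m = qB²r²/(2V).
m = (1.602×10⁻¹⁹)(0.416)²(0.156)²/(2·4230) ≈ 7.97×10⁻²⁶ kg.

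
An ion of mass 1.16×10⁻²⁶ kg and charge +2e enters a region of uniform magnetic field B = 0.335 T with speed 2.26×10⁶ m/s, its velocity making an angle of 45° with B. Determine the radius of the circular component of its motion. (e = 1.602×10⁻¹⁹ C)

r ≈ 0.173 m

v⊥ = v sinθ = 2.26×10⁶·sin45° ≈ 1.598×10⁶ m/s.
r = m v⊥/(|q|B) = (1.16×10⁻²⁶)(1.598×10⁶)/((3.204×10⁻¹⁹)(0.335)) ≈ 0.173 m.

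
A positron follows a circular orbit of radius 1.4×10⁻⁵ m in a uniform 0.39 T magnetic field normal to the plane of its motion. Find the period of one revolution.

The cyclotron period depends only on m, q, B: T = 2πm/(|q|B).
T = 2π(9.109×10⁻³¹)/((1.602×10⁻¹⁹)(0.39)) ≈ 9.2×10⁻¹¹ s.

T ≈ 9.2×10⁻¹¹ s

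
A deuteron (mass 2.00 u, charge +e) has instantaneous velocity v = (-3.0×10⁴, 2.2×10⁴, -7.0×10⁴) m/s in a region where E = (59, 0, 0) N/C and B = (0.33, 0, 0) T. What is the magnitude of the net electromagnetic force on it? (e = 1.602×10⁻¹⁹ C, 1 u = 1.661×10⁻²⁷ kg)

v×B = (0, -2.31×10⁴, -7260) N/C.
E + v×B = (59.0, -2.31×10⁴, -7260) N/C.
F = q(E + v×B) = (1.602×10⁻¹⁹ C)·(59.0, -2.31×10⁴, -7260) = (9.45×10⁻¹⁸, -3.70×10⁻¹⁵, -1.16×10⁻¹⁵) N.
|F| = 3.88×10⁻¹⁵ N.

|F| ≈ 3.88×10⁻¹⁵ N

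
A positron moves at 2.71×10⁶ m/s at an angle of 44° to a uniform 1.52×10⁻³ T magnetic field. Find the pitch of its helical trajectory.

v∥ = v cosθ = 2.71×10⁶·cos44° ≈ 1.949×10⁶ m/s.
T = 2πm/(|q|B) = 2π(9.109×10⁻³¹)/((1.602×10⁻¹⁹)(1.52×10⁻³)) ≈ 2.350×10⁻⁸ s.
pitch = v∥ T = (1.949×10⁶)(2.350×10⁻⁸) ≈ 0.0458 m.

p ≈ 0.0458 m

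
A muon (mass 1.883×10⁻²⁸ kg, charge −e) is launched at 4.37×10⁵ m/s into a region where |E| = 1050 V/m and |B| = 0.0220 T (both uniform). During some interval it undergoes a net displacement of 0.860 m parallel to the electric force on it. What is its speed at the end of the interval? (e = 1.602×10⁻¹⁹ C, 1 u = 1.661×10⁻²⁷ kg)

v_f ≈ 1.31×10⁶ m/s

B does no work; ΔKE = |q|E d.
½mv_f² = ½mv₀² + |q|Ed = ½(1.883×10⁻²⁸)(4.37×10⁵)² + (1.602×10⁻¹⁹)(1050)(0.860) ≈ 1.798×10⁻¹⁷ J + 1.447×10⁻¹⁶ J ≈ 1.626×10⁻¹⁶ J.
v_f = √(2·1.626×10⁻¹⁶/1.883×10⁻²⁸) ≈ 1.31×10⁶ m/s.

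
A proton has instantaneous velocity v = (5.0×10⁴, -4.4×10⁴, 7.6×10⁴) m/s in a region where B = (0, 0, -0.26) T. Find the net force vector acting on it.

v×B = (1.14×10⁴, 1.30×10⁴, 0) N/C.
F = q v×B = (1.602×10⁻¹⁹ C)·(1.14×10⁴, 1.30×10⁴, 0) = (1.83×10⁻¹⁵, 2.08×10⁻¹⁵, 0) N.

F ≈ (1.83×10⁻¹⁵, 2.08×10⁻¹⁵, 0) N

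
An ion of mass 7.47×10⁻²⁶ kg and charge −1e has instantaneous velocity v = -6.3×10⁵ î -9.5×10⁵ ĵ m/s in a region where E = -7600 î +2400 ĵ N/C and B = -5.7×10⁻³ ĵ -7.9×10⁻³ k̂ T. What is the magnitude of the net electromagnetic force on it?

|F| ≈ 7.08×10⁻¹⁶ N

v×B = (7510, -4980, 3590) N/C.
E + v×B = (-95.0, -2580, 3590) N/C.
F = q(E + v×B) = (−1.602×10⁻¹⁹ C)·(-95.0, -2580, 3590) = (1.52×10⁻¹⁷, 4.13×10⁻¹⁶, -5.75×10⁻¹⁶) N.
|F| = 7.08×10⁻¹⁶ N.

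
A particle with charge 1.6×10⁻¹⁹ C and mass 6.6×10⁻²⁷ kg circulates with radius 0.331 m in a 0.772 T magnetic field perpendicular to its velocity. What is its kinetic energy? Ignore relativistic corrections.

v = |q|Br/m, then KE = ½mv² = (qBr)²/(2m).
v = (1.6×10⁻¹⁹)(0.772)(0.331)/6.6×10⁻²⁷ ≈ 6.195×10⁶ m/s.
KE = ½(6.6×10⁻²⁷)(6.195×10⁶)² ≈ 1.27×10⁻¹³ J.

KE ≈ 1.27×10⁻¹³ J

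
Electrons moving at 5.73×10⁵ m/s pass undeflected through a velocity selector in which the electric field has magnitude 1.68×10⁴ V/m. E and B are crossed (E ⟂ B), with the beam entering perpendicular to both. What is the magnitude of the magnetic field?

B = 0.0293 T

Balance of forces in the selector: qE = qvB ⇒ B = E/v.
B = 1.68×10⁴/5.73×10⁵ = 0.0293 T.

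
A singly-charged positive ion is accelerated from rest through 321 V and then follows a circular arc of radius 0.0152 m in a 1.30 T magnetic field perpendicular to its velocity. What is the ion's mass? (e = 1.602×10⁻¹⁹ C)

Combine |q|V = ½mv² and r = mv/(|q|B): eliminate v to get m = qB²r²/(2V).
m = (1.602×10⁻¹⁹)(1.30)²(0.0152)²/(2·321) ≈ 9.74×10⁻²⁶ kg.

m ≈ 9.74×10⁻²⁶ kg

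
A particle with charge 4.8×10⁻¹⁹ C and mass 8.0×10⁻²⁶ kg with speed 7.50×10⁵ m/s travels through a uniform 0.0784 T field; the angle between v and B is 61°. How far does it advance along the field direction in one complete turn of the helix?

p ≈ 4.86 m

v∥ = v cosθ = 7.50×10⁵·cos61° ≈ 3.636×10⁵ m/s.
T = 2πm/(|q|B) = 2π(8.0×10⁻²⁶)/((4.8×10⁻¹⁹)(0.0784)) ≈ 1.336×10⁻⁵ s.
pitch = v∥ T = (3.636×10⁵)(1.336×10⁻⁵) ≈ 4.86 m.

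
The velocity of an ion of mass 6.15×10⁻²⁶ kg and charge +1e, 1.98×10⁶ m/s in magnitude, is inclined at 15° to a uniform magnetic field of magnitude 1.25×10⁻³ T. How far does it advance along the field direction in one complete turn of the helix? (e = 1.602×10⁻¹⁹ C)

v∥ = v cosθ = 1.98×10⁶·cos15° ≈ 1.913×10⁶ m/s.
T = 2πm/(|q|B) = 2π(6.15×10⁻²⁶)/((1.602×10⁻¹⁹)(1.25×10⁻³)) ≈ 1.930×10⁻³ s.
pitch = v∥ T = (1.913×10⁶)(1.930×10⁻³) ≈ 3690 m.

p ≈ 3690 m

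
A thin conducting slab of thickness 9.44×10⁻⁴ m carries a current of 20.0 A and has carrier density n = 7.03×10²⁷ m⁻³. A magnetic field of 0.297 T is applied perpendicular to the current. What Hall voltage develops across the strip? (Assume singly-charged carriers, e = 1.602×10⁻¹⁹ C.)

V_H ≈ 5.59×10⁻⁶ V

V_H = IB/(n e t).
V_H = (20.0)(0.297)/((7.03×10²⁷)(1.602×10⁻¹⁹)(9.44×10⁻⁴)) ≈ 5.59×10⁻⁶ V.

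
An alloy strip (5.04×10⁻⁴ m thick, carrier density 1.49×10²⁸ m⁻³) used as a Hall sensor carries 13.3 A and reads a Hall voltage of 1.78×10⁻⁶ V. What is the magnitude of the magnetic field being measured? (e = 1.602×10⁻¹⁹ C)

B ≈ 0.161 T

From V_H = IB/(n e t), B = V_H n e t / I.
B = (1.78×10⁻⁶)(1.49×10²⁸)(1.602×10⁻¹⁹)(5.04×10⁻⁴)/13.3 ≈ 0.161 T.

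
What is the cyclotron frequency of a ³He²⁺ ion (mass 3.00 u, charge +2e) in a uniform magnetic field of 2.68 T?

f = |q|B/(2πm).
f = (3.204×10⁻¹⁹)(2.68)/(2π·4.983×10⁻²⁷) ≈ 2.74×10⁷ Hz.

f ≈ 2.74×10⁷ Hz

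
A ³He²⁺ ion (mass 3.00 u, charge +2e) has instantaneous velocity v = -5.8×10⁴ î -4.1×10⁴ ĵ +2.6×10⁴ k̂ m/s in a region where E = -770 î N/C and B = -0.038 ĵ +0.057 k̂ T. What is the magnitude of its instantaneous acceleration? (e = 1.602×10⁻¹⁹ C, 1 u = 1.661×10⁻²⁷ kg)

|a| ≈ 2.90×10¹¹ m/s²

v×B = (-1350, 3310, 2200) N/C.
E + v×B = (-2120, 3310, 2200) N/C.
F = q(E + v×B) = (3.204×10⁻¹⁹ C)·(-2120, 3310, 2200) = (-6.79×10⁻¹⁶, 1.06×10⁻¹⁵, 7.06×10⁻¹⁶) N.
|a| = |F|/m = 1.443×10⁻¹⁵/4.983×10⁻²⁷ ≈ 2.90×10¹¹ m/s².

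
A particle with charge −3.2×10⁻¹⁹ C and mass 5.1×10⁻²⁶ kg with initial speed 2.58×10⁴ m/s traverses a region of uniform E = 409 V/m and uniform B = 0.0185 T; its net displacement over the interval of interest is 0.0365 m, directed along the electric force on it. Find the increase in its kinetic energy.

ΔKE ≈ 4.78×10⁻¹⁸ J

The magnetic force is always ⟂ v and does no work; only the electric force changes KE.
ΔKE = F_E · d = |q|E d = (3.2×10⁻¹⁹)(409)(0.0365) ≈ 4.78×10⁻¹⁸ J.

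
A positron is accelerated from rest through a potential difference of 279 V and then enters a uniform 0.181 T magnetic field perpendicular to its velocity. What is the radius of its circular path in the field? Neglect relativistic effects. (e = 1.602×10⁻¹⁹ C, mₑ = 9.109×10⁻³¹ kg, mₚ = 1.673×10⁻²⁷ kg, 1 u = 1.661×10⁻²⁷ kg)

Acceleration: |q|V = ½mv² ⇒ v = √(2|q|V/m) = √(2·1.602×10⁻¹⁹·279/9.109×10⁻³¹) ≈ 9.906×10⁶ m/s.
In the field: r = mv/(|q|B) = (9.109×10⁻³¹)(9.906×10⁶)/((1.602×10⁻¹⁹)(0.181)) ≈ 3.11×10⁻⁴ m.

r ≈ 3.11×10⁻⁴ m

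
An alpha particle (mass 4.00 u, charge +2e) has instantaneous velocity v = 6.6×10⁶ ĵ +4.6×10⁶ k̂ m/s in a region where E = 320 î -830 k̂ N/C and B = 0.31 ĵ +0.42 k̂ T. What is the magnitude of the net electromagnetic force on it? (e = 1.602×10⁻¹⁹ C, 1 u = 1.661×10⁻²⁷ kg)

v×B = (1.35×10⁶, 0, 0) N/C.
E + v×B = (1.35×10⁶, 0, -830) N/C.
F = q(E + v×B) = (3.204×10⁻¹⁹ C)·(1.35×10⁶, 0, -830) = (4.31×10⁻¹³, 0, -2.66×10⁻¹⁶) N.
|F| = 4.31×10⁻¹³ N.

|F| ≈ 4.31×10⁻¹³ N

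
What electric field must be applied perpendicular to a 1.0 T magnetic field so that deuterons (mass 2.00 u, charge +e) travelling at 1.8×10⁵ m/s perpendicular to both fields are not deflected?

For straight-line motion qE = qvB, so E = vB.
E = 1.8×10⁵ × 1.0 = 1.8×10⁵ V/m.

E = 1.8×10⁵ V/m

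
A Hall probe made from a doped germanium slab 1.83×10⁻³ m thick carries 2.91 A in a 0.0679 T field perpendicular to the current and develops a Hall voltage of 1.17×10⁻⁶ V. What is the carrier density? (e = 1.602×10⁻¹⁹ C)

From V_H = IB/(n e t), n = IB/(V_H e t).
n = (2.91)(0.0679)/((1.17×10⁻⁶)(1.602×10⁻¹⁹)(1.83×10⁻³)) ≈ 5.76×10²⁶ m⁻³.

n ≈ 5.76×10²⁶ m⁻³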